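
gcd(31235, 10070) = 5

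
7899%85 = 79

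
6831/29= 235+16/29=235.55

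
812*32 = 25984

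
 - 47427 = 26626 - 74053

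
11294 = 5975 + 5319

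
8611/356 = 24 + 67/356= 24.19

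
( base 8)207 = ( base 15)90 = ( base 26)55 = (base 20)6F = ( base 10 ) 135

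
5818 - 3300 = 2518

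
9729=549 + 9180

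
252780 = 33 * 7660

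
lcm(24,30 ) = 120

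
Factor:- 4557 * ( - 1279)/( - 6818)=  - 832629/974 = - 2^( - 1)*3^1* 7^1*31^1*487^( - 1 )*1279^1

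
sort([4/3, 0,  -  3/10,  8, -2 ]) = [  -  2, - 3/10, 0 , 4/3 , 8 ] 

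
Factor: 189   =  3^3*7^1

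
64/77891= 64/77891 = 0.00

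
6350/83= 6350/83 = 76.51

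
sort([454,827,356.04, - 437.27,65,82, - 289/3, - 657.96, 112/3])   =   [ -657.96 ,-437.27, - 289/3,112/3, 65,82,356.04,  454, 827]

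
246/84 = 2  +  13/14 = 2.93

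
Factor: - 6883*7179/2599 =-49413057/2599 =-3^1*23^( - 1 ) * 113^( - 1) * 2393^1  *6883^1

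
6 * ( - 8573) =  - 51438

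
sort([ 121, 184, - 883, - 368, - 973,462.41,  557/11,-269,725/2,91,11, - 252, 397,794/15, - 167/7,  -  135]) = [ - 973,  -  883, - 368, - 269, - 252,- 135, - 167/7,11, 557/11, 794/15,  91, 121,184,725/2,  397,462.41]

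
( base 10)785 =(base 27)122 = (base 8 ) 1421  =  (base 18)27B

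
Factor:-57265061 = -7^1 *17^2*28307^1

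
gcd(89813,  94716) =1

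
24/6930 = 4/1155 =0.00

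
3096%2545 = 551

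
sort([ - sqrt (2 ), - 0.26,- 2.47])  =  [ - 2.47, - sqrt( 2 ), - 0.26]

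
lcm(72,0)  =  0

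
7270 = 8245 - 975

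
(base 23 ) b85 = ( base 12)3588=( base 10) 6008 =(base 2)1011101111000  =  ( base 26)8n2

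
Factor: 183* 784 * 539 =77331408  =  2^4  *3^1*  7^4*11^1*61^1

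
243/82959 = 81/27653= 0.00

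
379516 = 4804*79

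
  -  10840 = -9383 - 1457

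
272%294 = 272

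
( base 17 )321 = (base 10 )902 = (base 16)386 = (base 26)18i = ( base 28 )146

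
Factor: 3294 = 2^1*3^3 * 61^1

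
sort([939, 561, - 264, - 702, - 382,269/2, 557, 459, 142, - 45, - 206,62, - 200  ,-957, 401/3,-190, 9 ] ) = [ - 957, - 702, - 382, - 264 ,-206, - 200, - 190, - 45,9, 62, 401/3 , 269/2, 142,459,557, 561 , 939 ] 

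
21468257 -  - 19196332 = 40664589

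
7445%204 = 101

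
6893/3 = 6893/3=2297.67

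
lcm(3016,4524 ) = 9048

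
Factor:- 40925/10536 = - 2^( - 3)*3^( - 1 )*5^2*439^ (- 1) * 1637^1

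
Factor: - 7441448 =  - 2^3*7^1 * 83^1 * 1601^1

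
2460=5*492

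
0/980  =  0 = 0.00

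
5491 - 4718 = 773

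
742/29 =25 + 17/29 = 25.59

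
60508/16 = 3781 +3/4 = 3781.75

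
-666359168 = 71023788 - 737382956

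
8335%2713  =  196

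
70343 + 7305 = 77648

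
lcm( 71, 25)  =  1775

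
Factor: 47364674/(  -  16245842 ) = -7^2*443^1*1091^1*8122921^ (-1)  =  - 23682337/8122921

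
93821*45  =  4221945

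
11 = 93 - 82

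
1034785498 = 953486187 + 81299311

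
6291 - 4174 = 2117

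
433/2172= 433/2172 = 0.20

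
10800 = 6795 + 4005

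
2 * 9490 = 18980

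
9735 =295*33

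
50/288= 25/144  =  0.17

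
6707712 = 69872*96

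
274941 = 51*5391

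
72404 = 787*92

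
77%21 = 14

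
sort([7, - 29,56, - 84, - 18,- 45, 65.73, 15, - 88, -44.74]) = [ - 88, - 84,  -  45, - 44.74, - 29,-18, 7, 15, 56, 65.73 ] 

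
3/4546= 3/4546= 0.00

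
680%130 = 30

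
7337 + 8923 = 16260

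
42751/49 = 42751/49=872.47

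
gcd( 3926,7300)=2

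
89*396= 35244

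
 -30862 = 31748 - 62610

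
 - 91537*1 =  - 91537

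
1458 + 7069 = 8527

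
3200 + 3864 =7064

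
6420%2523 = 1374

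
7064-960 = 6104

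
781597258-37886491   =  743710767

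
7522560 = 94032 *80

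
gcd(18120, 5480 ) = 40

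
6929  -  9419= - 2490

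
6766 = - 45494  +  52260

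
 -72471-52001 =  - 124472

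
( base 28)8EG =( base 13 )306b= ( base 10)6680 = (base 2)1101000011000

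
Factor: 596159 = 596159^1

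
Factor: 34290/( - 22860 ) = -3/2=   - 2^( - 1)*3^1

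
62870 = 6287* 10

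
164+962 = 1126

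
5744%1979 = 1786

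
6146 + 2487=8633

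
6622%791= 294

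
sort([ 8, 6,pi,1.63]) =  [ 1.63, pi,6,8] 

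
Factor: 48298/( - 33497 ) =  - 62/43= - 2^1*31^1*43^ ( - 1) 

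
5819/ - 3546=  - 5819/3546 = - 1.64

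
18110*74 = 1340140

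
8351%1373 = 113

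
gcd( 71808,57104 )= 16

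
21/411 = 7/137 = 0.05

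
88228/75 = 88228/75 = 1176.37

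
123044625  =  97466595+25578030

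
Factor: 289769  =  19^1*101^1*151^1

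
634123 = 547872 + 86251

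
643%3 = 1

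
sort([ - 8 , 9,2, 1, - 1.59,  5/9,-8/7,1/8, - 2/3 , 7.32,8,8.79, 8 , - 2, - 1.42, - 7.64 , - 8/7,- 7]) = [ - 8, - 7.64,-7, - 2, - 1.59,-1.42 ,- 8/7, - 8/7, - 2/3 , 1/8,5/9,1,2,7.32,8, 8, 8.79,9]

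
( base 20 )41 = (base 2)1010001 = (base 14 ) 5B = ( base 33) 2f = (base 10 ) 81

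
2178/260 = 1089/130=   8.38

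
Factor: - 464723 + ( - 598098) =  - 29^1 * 67^1*547^1 = - 1062821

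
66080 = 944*70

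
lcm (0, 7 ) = 0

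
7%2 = 1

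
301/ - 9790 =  - 1 +9489/9790 = -0.03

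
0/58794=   0 = 0.00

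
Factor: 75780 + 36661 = 112441 = 7^1*16063^1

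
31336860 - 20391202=10945658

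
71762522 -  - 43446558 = 115209080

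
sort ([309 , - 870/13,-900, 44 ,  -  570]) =[ - 900,-570, - 870/13, 44, 309 ]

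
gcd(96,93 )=3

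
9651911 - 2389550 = 7262361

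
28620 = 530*54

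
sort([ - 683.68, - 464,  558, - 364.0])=[ - 683.68,-464, - 364.0, 558 ] 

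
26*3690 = 95940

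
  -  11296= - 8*1412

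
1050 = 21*50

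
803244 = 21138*38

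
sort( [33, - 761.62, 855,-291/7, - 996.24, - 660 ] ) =[ - 996.24, - 761.62, - 660, - 291/7, 33,855 ] 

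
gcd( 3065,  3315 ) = 5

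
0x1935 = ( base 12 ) 3899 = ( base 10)6453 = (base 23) c4d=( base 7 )24546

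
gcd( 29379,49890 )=3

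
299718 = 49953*6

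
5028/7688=1257/1922=0.65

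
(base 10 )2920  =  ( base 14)10c8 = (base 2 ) 101101101000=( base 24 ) 51g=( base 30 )37A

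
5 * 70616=353080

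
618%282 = 54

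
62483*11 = 687313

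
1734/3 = 578 =578.00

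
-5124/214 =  -2562/107=-23.94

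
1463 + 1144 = 2607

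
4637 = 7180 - 2543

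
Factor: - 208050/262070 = - 3^1*5^1 *19^1 * 359^( - 1) = - 285/359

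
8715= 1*8715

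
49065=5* 9813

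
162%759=162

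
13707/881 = 15 + 492/881= 15.56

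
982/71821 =982/71821 = 0.01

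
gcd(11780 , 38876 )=4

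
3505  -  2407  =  1098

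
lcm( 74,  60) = 2220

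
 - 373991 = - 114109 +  - 259882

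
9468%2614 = 1626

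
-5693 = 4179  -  9872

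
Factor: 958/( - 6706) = - 1/7  =  - 7^( - 1) 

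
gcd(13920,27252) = 12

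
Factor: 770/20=2^( - 1)* 7^1 * 11^1 = 77/2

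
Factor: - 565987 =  - 53^1*59^1*181^1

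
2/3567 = 2/3567 = 0.00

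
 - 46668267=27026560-73694827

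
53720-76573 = - 22853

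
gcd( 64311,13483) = 97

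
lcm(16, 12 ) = 48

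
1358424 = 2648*513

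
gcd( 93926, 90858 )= 2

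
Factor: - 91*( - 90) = 8190 = 2^1* 3^2*5^1*7^1*13^1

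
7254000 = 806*9000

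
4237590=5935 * 714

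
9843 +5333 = 15176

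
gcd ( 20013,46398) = 3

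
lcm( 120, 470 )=5640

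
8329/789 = 10 + 439/789 = 10.56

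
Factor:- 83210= - 2^1*5^1*53^1* 157^1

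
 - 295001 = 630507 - 925508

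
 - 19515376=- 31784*614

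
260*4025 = 1046500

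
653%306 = 41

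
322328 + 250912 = 573240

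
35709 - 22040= 13669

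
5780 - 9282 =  - 3502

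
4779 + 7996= 12775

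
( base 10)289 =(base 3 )101201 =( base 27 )AJ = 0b100100001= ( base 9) 351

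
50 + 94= 144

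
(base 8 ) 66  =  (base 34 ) 1k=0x36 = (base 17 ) 33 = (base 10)54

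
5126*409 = 2096534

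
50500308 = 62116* 813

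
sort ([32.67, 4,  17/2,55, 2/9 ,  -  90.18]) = [-90.18, 2/9, 4, 17/2, 32.67,55]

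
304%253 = 51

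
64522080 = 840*76812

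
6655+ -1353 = 5302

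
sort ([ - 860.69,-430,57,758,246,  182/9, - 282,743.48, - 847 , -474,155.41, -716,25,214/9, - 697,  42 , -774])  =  [-860.69, - 847, - 774, - 716, -697, - 474, - 430, - 282, 182/9,214/9, 25, 42, 57  ,  155.41,246,743.48,758 ]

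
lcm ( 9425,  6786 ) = 169650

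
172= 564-392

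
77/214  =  77/214 = 0.36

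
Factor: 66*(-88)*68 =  - 394944 = -  2^6 * 3^1*11^2*17^1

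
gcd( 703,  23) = 1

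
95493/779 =95493/779 = 122.58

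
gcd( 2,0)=2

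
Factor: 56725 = 5^2*2269^1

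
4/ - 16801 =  - 4/16801 = - 0.00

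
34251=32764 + 1487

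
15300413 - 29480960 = -14180547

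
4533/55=82 + 23/55= 82.42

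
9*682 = 6138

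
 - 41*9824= - 402784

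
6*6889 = 41334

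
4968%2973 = 1995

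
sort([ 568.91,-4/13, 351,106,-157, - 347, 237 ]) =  [ - 347,  -  157, - 4/13,106, 237,351, 568.91]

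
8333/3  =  2777 + 2/3 = 2777.67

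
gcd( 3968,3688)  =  8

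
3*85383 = 256149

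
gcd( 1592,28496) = 8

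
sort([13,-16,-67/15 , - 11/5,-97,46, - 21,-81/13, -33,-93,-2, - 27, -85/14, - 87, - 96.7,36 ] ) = [  -  97, - 96.7, - 93,-87,-33, - 27,- 21 , - 16,-81/13, - 85/14, - 67/15, - 11/5, - 2,  13,36, 46]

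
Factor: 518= 2^1 * 7^1*37^1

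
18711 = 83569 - 64858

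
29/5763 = 29/5763 = 0.01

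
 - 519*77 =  - 39963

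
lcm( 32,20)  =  160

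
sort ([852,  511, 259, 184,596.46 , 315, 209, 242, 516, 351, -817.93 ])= [- 817.93, 184,209,242, 259, 315,351, 511, 516, 596.46, 852]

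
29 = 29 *1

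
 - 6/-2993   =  6/2993 = 0.00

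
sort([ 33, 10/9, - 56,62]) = [  -  56,10/9, 33 , 62] 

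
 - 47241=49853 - 97094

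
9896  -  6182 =3714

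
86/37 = 86/37 = 2.32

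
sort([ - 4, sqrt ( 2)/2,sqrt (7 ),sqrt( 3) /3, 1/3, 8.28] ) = [ - 4, 1/3, sqrt( 3)/3 , sqrt( 2 ) /2, sqrt(7) , 8.28] 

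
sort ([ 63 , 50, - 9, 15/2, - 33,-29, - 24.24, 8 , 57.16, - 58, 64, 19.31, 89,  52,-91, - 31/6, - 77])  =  [  -  91, - 77, - 58, - 33, - 29, - 24.24, - 9,- 31/6,  15/2, 8, 19.31,50, 52, 57.16, 63, 64,  89 ] 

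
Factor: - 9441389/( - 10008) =2^ (-3 ) * 3^( - 2)*139^( - 1)*9441389^1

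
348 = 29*12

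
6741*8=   53928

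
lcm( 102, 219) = 7446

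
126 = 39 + 87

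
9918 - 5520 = 4398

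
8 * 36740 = 293920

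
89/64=89/64 = 1.39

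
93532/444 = 23383/111 = 210.66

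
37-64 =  -27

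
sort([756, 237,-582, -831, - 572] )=[ - 831, - 582,  -  572, 237, 756] 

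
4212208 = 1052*4004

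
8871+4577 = 13448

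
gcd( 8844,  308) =44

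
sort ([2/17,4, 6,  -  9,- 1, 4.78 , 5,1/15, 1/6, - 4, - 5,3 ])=[-9, - 5, - 4, - 1, 1/15,2/17,1/6, 3, 4, 4.78, 5,6] 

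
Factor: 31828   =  2^2*73^1*109^1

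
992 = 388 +604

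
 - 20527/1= - 20527= - 20527.00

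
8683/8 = 1085 + 3/8 = 1085.38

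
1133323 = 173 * 6551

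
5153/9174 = 5153/9174 = 0.56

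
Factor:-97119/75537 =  - 9/7 = - 3^2*7^ (  -  1 )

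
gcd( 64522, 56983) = 1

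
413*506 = 208978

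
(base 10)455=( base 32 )e7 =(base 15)205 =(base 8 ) 707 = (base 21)10e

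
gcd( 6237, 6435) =99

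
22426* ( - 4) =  - 89704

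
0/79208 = 0 = 0.00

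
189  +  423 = 612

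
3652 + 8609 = 12261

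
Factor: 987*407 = 3^1*7^1* 11^1*37^1*47^1 = 401709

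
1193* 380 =453340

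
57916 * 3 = 173748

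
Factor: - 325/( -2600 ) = 2^( - 3 ) = 1/8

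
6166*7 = 43162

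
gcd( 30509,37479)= 1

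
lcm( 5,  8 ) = 40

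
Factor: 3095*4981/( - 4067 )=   -  5^1 * 7^( - 2 ) * 17^1*83^( - 1 )*293^1*619^1 = -15416195/4067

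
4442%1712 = 1018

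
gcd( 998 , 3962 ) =2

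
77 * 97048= 7472696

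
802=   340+462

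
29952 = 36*832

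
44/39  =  1 + 5/39 = 1.13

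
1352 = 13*104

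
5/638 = 5/638 = 0.01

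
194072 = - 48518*( - 4)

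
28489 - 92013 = - 63524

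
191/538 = 191/538 = 0.36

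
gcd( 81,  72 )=9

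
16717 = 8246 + 8471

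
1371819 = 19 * 72201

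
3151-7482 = -4331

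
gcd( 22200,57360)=120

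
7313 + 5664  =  12977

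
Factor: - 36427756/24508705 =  - 2^2*5^(-1)*13^ ( - 1 ) * 211^( - 1)*1787^( -1 )*9106939^1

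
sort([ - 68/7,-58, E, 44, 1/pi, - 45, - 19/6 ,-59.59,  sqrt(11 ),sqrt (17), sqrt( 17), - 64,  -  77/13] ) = [- 64,-59.59, - 58 ,-45,-68/7,-77/13,- 19/6, 1/pi,E,sqrt( 11 ), sqrt( 17) , sqrt( 17),44]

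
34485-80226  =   - 45741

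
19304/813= 23 + 605/813 = 23.74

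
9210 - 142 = 9068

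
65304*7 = 457128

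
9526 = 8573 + 953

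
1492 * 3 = 4476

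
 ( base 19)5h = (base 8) 160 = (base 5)422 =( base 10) 112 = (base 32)3G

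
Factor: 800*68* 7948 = 2^9*5^2*17^1*1987^1= 432371200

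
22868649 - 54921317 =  - 32052668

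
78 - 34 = 44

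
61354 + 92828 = 154182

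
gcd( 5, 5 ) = 5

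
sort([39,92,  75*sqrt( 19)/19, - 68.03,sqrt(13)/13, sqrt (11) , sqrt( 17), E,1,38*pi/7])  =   [ - 68.03,sqrt (13)/13,1,  E,sqrt( 11),sqrt( 17),38*pi/7, 75*sqrt( 19)/19,39,92 ] 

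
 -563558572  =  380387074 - 943945646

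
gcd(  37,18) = 1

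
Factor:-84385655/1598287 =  - 5^1 * 373^1*461^( - 1)*3467^( - 1 )* 45247^1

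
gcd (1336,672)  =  8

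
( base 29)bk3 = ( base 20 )14be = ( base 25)FI9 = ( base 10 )9834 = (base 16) 266A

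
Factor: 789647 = 47^1*53^1*  317^1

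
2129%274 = 211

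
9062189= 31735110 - 22672921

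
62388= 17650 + 44738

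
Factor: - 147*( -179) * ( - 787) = - 20708331 = -3^1 * 7^2*179^1 * 787^1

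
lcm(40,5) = 40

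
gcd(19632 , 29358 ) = 6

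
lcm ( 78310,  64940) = 2662540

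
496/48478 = 248/24239 = 0.01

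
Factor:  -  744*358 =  - 2^4*3^1*31^1*179^1 = - 266352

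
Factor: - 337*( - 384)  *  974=126043392 = 2^8*3^1*337^1*487^1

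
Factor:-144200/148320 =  - 35/36 = -2^(-2)* 3^( - 2 ) * 5^1 * 7^1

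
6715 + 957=7672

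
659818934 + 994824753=1654643687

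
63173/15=63173/15 = 4211.53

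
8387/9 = 931  +  8/9=931.89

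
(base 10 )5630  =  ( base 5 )140010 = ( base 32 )5fu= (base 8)12776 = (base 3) 21201112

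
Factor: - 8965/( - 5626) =2^( - 1)*  5^1*11^1*29^( - 1)*97^( - 1) * 163^1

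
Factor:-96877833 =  - 3^1* 13^1*619^1*4013^1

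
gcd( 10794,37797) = 3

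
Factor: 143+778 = 921  =  3^1 *307^1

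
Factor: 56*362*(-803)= - 16278416 = -2^4 * 7^1*11^1*73^1*181^1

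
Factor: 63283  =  11^2*523^1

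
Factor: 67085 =5^1*13417^1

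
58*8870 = 514460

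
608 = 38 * 16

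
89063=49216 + 39847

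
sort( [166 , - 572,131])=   [ - 572,131,166]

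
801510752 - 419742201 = 381768551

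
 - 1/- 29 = 1/29 = 0.03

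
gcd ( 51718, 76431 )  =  1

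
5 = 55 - 50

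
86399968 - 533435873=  - 447035905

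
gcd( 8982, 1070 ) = 2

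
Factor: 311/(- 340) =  - 2^( - 2)* 5^( - 1 )*17^( - 1)*311^1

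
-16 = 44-60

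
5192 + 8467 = 13659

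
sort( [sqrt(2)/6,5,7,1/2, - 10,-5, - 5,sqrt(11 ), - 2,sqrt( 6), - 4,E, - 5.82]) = [  -  10 ,-5.82, - 5,  -  5, - 4,-2,sqrt(2)/6,1/2,sqrt( 6 ), E , sqrt( 11),5,7]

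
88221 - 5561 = 82660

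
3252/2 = 1626 = 1626.00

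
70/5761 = 10/823 = 0.01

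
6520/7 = 931 + 3/7 = 931.43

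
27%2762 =27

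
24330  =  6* 4055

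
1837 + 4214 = 6051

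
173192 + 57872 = 231064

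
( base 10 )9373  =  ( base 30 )ACD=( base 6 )111221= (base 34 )83n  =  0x249D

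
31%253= 31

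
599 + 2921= 3520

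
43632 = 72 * 606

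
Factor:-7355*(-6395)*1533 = 3^1*5^2*7^1*73^1 * 1279^1 * 1471^1= 72104999925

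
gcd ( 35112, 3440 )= 8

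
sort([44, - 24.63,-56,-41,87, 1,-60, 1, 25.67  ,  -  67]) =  [ - 67, - 60,-56, - 41, - 24.63, 1 , 1,25.67, 44, 87 ] 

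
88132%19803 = 8920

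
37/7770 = 1/210  =  0.00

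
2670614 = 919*2906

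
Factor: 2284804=2^2*571201^1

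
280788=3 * 93596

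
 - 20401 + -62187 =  - 82588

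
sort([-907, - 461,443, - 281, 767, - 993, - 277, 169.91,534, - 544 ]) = [ - 993 , - 907, -544, - 461, - 281 , - 277, 169.91, 443 , 534, 767 ] 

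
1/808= 1/808 = 0.00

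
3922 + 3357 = 7279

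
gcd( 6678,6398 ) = 14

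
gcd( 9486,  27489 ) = 51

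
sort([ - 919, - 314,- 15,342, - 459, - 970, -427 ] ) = [ - 970,  -  919  , - 459 , - 427, - 314,  -  15, 342]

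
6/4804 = 3/2402  =  0.00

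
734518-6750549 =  - 6016031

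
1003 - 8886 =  - 7883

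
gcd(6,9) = 3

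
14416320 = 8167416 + 6248904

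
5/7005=1/1401 = 0.00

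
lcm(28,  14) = 28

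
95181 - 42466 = 52715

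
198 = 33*6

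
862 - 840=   22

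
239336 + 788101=1027437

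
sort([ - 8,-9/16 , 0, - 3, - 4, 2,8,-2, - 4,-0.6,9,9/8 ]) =[- 8, - 4, - 4, - 3,-2, - 0.6, - 9/16, 0, 9/8, 2 , 8, 9] 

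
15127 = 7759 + 7368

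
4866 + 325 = 5191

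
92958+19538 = 112496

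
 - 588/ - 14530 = 294/7265  =  0.04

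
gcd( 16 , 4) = 4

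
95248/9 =10583 + 1/9 =10583.11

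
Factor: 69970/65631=2^1*3^( - 1)*5^1* 131^ (  -  1)*167^( - 1 )*6997^1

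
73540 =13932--59608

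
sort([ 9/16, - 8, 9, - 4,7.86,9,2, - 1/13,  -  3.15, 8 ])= [ -8, - 4, - 3.15,-1/13, 9/16, 2,7.86, 8,  9,9 ] 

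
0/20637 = 0  =  0.00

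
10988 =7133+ 3855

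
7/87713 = 7/87713 =0.00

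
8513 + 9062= 17575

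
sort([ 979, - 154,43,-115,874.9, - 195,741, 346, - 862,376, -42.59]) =[ - 862, -195,-154, - 115, - 42.59,43,346,376, 741,874.9, 979 ] 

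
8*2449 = 19592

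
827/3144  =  827/3144= 0.26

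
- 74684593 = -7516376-67168217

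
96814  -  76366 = 20448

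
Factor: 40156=2^2 * 10039^1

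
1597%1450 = 147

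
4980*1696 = 8446080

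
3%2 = 1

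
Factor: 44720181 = 3^4*11^1 *53^1 *947^1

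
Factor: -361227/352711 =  - 3^1*347^2 * 352711^(- 1)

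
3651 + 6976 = 10627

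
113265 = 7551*15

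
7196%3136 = 924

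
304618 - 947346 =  - 642728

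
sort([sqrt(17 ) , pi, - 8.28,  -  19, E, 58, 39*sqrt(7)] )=[ - 19, - 8.28 , E , pi, sqrt(17), 58,39*sqrt(7 ) ] 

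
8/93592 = 1/11699 = 0.00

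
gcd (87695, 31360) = 5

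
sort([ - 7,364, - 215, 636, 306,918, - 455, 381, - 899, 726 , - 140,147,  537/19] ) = [ - 899, - 455, - 215 , - 140 , - 7,537/19, 147 , 306, 364, 381,636,726, 918 ] 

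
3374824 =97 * 34792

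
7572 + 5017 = 12589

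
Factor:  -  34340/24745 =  -68/49 = - 2^2* 7^( - 2 ) * 17^1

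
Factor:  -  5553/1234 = - 2^( - 1) *3^2 = -9/2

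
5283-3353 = 1930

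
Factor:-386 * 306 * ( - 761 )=89886276 = 2^2*3^2*17^1 * 193^1*761^1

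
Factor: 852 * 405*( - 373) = - 128707380 = -2^2*3^5 * 5^1*71^1*373^1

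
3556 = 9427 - 5871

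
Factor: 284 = 2^2*71^1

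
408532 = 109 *3748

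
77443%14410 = 5393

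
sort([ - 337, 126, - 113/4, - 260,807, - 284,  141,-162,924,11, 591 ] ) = [ - 337, -284, - 260, - 162,- 113/4,  11, 126,141,591,  807 , 924]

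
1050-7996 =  - 6946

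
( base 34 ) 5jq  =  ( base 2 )1100100110100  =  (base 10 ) 6452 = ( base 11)4936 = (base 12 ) 3898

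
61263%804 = 159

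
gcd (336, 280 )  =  56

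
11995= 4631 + 7364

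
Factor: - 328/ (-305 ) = 2^3  *5^( - 1 )*41^1*61^( - 1)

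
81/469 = 81/469 = 0.17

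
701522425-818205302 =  - 116682877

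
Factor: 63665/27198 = 2^( - 1)*3^ ( -2) *5^1*7^1*17^1*107^1 * 1511^( - 1)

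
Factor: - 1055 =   -  5^1 * 211^1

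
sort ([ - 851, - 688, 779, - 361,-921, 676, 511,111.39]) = [ - 921,-851, - 688,  -  361 , 111.39, 511,  676, 779 ]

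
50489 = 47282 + 3207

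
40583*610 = 24755630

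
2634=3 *878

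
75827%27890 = 20047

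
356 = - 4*(-89) 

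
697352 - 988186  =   - 290834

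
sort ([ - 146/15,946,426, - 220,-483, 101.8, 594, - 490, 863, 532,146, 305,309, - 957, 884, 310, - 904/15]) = [ - 957, - 490, - 483, - 220 , - 904/15, - 146/15,  101.8, 146, 305, 309, 310,426, 532, 594, 863 , 884, 946] 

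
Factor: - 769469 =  - 769469^1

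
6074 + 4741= 10815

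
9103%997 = 130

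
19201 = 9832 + 9369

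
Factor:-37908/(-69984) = 13/24 = 2^( - 3)*3^( -1 ) * 13^1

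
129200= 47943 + 81257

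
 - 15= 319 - 334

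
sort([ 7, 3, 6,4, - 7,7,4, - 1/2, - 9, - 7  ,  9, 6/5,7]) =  [  -  9, - 7, - 7, - 1/2,6/5, 3, 4, 4,6, 7,7,  7, 9] 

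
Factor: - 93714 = - 2^1*3^1*15619^1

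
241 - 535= - 294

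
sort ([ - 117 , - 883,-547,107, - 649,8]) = [ - 883, - 649 , - 547, - 117,8, 107 ] 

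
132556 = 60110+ 72446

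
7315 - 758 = 6557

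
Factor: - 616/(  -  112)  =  2^( - 1 )*11^1  =  11/2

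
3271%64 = 7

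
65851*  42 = 2765742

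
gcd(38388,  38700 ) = 12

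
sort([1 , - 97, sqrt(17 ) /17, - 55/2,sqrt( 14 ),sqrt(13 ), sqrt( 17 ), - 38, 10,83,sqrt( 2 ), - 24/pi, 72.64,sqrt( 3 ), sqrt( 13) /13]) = [ - 97, - 38, - 55/2, - 24/pi,sqrt( 17 )/17,  sqrt( 13)/13 , 1, sqrt( 2 ), sqrt( 3),sqrt( 13 ),sqrt(14 ),  sqrt( 17) , 10 , 72.64, 83]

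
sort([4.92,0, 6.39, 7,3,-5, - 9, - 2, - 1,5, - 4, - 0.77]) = [-9, - 5 , - 4 , - 2  , - 1,-0.77, 0,3,4.92,5, 6.39, 7]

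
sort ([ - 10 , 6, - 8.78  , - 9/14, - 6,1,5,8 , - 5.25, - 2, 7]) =[-10, - 8.78, - 6,-5.25, - 2, - 9/14, 1,5,  6, 7 , 8]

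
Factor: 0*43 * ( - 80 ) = 0 = 0^1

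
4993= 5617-624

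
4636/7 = 4636/7 = 662.29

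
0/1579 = 0  =  0.00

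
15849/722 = 15849/722 = 21.95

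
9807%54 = 33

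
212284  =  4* 53071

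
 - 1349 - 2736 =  - 4085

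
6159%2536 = 1087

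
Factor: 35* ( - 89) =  - 5^1*7^1*89^1=-3115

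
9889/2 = 4944 + 1/2 = 4944.50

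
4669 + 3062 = 7731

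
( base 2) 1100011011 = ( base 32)OR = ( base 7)2214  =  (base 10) 795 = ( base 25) 16k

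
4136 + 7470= 11606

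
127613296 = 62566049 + 65047247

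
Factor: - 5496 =-2^3*3^1*229^1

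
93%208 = 93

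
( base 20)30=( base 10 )60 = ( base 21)2i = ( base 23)2e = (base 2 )111100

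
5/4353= 5/4353  =  0.00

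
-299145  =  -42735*7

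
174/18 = 9 +2/3 =9.67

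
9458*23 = 217534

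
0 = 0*74261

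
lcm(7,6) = 42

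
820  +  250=1070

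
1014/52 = 19 + 1/2  =  19.50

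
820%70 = 50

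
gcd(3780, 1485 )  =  135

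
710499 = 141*5039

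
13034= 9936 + 3098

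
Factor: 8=2^3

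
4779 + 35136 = 39915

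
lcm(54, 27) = 54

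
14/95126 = 7/47563 = 0.00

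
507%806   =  507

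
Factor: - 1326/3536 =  - 2^( - 3)*3^1 = -3/8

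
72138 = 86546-14408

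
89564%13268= 9956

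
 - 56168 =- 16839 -39329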